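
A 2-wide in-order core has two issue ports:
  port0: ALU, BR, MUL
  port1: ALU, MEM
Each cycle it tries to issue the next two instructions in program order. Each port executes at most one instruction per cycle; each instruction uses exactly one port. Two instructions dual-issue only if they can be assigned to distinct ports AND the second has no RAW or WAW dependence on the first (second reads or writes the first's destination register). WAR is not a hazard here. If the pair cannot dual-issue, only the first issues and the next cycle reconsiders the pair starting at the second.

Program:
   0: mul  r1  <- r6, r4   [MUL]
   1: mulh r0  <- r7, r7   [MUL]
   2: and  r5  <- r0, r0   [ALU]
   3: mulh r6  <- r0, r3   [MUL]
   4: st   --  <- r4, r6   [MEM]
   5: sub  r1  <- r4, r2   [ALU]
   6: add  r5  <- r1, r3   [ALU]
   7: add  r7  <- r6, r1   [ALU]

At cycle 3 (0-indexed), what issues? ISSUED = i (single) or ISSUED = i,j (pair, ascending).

ISSUED = 4,5

t=0 i0:mul.MUL ; no-port MUL/MUL
t=1 i1:mulh.MUL ; RAW r0
t=2 i2&i3:and.ALU;mulh.MUL ; pair
t=3 i4&i5:st.MEM;sub.ALU ; pair
t=4 i6&i7:add.ALU;add.ALU ; pair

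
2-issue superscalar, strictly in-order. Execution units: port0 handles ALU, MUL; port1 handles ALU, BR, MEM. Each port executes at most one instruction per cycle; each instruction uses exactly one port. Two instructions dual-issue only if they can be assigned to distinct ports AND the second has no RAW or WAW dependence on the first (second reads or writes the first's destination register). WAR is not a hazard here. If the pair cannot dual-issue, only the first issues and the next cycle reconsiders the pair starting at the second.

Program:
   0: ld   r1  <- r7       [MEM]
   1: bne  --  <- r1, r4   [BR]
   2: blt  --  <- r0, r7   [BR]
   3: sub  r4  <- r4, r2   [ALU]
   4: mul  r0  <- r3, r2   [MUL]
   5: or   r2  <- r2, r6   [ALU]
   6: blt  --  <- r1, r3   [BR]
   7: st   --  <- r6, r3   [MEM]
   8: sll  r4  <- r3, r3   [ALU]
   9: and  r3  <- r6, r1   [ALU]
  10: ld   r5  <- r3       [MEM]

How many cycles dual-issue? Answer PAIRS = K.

c0: i0 ld.MEM  no-port MEM/BR
c1: i1 bne.BR  no-port BR/BR
c2: i2&i3 blt.BR/sub.ALU  2-wide
c3: i4&i5 mul.MUL/or.ALU  2-wide
c4: i6 blt.BR  no-port BR/MEM
c5: i7&i8 st.MEM/sll.ALU  2-wide
c6: i9 and.ALU  RAW r3
c7: i10 ld.MEM  tail

PAIRS = 3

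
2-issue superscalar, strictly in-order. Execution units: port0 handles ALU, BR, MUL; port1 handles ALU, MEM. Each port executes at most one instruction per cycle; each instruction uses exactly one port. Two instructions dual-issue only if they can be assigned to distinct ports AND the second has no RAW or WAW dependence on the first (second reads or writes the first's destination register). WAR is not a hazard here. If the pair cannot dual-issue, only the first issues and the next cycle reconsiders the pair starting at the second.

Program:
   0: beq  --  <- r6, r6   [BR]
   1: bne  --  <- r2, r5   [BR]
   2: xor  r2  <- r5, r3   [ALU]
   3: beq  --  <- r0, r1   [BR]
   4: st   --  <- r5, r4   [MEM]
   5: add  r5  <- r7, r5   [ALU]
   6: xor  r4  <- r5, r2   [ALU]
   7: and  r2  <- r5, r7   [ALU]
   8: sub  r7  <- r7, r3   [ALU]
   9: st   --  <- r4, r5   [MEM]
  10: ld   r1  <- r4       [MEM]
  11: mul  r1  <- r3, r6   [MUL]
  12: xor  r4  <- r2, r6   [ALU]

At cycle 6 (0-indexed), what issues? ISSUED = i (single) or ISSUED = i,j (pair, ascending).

  cy0 -> i0 (beq.BR) no-port BR/BR
  cy1 -> i1+i2 (bne.BR;xor.ALU) 2-wide
  cy2 -> i3+i4 (beq.BR;st.MEM) 2-wide
  cy3 -> i5 (add.ALU) RAW r5
  cy4 -> i6+i7 (xor.ALU;and.ALU) 2-wide
  cy5 -> i8+i9 (sub.ALU;st.MEM) 2-wide
  cy6 -> i10 (ld.MEM) WAW r1
  cy7 -> i11+i12 (mul.MUL;xor.ALU) 2-wide

ISSUED = 10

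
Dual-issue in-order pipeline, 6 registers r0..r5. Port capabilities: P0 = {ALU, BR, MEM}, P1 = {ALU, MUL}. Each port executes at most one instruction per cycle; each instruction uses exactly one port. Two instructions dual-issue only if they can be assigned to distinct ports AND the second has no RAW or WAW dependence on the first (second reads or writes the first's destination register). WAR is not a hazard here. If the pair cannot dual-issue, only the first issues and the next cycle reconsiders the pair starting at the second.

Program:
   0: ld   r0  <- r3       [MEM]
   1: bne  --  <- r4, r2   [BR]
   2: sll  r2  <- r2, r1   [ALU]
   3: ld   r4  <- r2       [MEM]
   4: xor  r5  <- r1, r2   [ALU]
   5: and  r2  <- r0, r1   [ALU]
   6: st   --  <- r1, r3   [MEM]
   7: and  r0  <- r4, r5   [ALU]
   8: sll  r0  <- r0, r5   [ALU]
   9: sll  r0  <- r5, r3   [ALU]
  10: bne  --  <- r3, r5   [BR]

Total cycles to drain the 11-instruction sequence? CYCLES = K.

t=0 i0:ld.MEM ; no-port MEM/BR
t=1 i1/i2:bne.BR sll.ALU ; pair
t=2 i3/i4:ld.MEM xor.ALU ; pair
t=3 i5/i6:and.ALU st.MEM ; pair
t=4 i7:and.ALU ; RAW+WAW r0
t=5 i8:sll.ALU ; WAW r0
t=6 i9/i10:sll.ALU bne.BR ; pair

CYCLES = 7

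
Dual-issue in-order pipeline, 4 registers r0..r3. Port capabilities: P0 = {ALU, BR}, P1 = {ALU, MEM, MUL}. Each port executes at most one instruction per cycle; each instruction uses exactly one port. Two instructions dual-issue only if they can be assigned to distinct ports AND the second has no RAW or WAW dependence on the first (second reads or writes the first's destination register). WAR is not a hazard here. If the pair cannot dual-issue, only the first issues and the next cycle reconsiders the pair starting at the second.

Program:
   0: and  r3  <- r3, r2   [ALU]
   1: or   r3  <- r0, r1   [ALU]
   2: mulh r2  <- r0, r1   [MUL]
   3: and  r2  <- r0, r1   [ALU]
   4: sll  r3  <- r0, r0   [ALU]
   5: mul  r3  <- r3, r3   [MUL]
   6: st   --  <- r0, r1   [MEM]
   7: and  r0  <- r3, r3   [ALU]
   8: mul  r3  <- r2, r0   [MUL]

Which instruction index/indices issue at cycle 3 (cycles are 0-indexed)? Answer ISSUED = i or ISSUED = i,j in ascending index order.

t=0 i0:and ; WAW r3
t=1 i1,i2:or mulh ; 2-wide
t=2 i3,i4:and sll ; 2-wide
t=3 i5:mul ; no-port MUL/MEM
t=4 i6,i7:st and ; 2-wide
t=5 i8:mul ; tail

ISSUED = 5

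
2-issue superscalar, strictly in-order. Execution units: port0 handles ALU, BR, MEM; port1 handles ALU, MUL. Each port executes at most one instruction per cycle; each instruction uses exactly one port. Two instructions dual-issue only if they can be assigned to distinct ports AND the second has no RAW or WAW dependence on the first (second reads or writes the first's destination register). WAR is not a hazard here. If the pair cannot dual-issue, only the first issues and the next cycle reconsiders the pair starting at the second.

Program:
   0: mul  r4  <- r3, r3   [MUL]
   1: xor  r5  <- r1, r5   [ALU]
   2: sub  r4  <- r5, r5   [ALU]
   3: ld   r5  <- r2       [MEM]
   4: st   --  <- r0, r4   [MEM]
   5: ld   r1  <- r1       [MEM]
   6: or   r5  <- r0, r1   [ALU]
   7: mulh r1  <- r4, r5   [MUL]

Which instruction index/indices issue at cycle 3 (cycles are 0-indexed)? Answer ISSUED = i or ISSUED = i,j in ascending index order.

c0: i0&i1 mul xor  dual
c1: i2&i3 sub ld  dual
c2: i4 st  no-port MEM/MEM
c3: i5 ld  RAW r1
c4: i6 or  RAW r5
c5: i7 mulh  tail

ISSUED = 5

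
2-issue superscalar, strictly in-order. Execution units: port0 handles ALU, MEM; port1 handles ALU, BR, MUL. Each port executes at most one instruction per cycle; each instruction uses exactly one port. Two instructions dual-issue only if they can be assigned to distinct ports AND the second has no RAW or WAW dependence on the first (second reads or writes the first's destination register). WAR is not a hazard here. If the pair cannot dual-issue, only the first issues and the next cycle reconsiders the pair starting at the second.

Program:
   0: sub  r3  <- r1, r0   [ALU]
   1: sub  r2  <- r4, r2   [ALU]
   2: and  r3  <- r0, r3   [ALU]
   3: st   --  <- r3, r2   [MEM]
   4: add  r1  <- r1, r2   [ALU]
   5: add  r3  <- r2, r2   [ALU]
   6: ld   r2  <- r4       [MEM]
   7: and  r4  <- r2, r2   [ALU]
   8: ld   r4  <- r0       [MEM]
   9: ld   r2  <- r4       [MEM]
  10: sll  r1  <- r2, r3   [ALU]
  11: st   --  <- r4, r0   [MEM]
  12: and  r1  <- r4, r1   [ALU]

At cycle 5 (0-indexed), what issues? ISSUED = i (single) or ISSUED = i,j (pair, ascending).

ISSUED = 8

[0] i0,i1  sub sub  -- pair
[1] i2  and  -- RAW r3
[2] i3,i4  st add  -- pair
[3] i5,i6  add ld  -- pair
[4] i7  and  -- WAW r4
[5] i8  ld  -- no-port MEM/MEM
[6] i9  ld  -- RAW r2
[7] i10,i11  sll st  -- pair
[8] i12  and  -- tail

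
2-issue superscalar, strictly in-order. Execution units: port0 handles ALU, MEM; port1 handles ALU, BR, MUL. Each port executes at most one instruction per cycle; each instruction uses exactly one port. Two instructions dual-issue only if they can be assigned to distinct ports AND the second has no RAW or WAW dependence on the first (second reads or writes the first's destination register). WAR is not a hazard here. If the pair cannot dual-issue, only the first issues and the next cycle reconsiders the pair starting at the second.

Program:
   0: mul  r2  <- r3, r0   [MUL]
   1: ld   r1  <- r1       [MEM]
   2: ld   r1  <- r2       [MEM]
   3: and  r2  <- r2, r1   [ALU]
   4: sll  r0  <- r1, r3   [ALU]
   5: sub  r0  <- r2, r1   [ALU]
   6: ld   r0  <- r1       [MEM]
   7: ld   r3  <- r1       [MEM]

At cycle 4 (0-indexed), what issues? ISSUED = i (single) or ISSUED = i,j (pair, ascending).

[0] i0+i1  mul ld  -- pair
[1] i2  ld  -- RAW r1
[2] i3+i4  and sll  -- pair
[3] i5  sub  -- WAW r0
[4] i6  ld  -- no-port MEM/MEM
[5] i7  ld  -- tail

ISSUED = 6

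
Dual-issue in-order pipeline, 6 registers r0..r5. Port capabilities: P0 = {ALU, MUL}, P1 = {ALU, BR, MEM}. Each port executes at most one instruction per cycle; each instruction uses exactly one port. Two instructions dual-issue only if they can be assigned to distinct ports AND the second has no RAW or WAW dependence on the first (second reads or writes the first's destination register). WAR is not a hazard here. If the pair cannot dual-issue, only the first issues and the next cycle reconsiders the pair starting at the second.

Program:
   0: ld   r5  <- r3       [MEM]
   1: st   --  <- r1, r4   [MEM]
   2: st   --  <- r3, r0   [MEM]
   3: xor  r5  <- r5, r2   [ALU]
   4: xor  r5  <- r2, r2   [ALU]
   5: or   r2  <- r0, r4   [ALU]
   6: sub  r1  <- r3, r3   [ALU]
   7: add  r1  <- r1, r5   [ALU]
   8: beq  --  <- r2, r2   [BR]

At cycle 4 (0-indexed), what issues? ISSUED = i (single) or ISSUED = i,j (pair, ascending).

t=0 i0:ld ; no-port MEM/MEM
t=1 i1:st ; no-port MEM/MEM
t=2 i2,i3:st/xor ; pair
t=3 i4,i5:xor/or ; pair
t=4 i6:sub ; RAW+WAW r1
t=5 i7,i8:add/beq ; pair

ISSUED = 6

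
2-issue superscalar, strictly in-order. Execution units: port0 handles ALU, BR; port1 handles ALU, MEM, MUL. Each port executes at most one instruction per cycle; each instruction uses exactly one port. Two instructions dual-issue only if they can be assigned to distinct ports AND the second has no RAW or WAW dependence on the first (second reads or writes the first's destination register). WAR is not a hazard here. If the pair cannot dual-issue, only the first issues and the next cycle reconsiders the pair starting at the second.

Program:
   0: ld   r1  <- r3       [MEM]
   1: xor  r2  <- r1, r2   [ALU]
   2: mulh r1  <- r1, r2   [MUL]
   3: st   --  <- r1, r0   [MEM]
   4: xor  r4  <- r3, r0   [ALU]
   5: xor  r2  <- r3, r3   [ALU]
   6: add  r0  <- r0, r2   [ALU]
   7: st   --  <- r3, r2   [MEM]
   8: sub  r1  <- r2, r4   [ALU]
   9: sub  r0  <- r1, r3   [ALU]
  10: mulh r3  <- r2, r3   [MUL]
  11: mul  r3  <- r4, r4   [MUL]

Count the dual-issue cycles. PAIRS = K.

PAIRS = 3

  cy0 -> i0 (ld.MEM) RAW r1
  cy1 -> i1 (xor.ALU) RAW r2
  cy2 -> i2 (mulh.MUL) no-port MUL/MEM
  cy3 -> i3/i4 (st.MEM+xor.ALU) dual
  cy4 -> i5 (xor.ALU) RAW r2
  cy5 -> i6/i7 (add.ALU+st.MEM) dual
  cy6 -> i8 (sub.ALU) RAW r1
  cy7 -> i9/i10 (sub.ALU+mulh.MUL) dual
  cy8 -> i11 (mul.MUL) tail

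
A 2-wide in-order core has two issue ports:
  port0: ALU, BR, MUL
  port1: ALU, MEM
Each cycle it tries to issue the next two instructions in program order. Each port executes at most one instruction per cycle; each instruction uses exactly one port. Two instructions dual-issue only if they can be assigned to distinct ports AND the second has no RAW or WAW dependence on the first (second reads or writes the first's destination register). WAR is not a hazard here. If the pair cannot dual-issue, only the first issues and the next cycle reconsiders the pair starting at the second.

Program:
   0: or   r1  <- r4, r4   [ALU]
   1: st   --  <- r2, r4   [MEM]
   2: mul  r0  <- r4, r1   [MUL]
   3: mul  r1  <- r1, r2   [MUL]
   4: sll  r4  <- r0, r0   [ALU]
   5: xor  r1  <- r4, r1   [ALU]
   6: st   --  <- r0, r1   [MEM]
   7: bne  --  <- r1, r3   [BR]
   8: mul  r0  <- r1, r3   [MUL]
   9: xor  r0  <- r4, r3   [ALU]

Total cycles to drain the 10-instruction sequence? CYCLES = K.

t=0 i0,i1:or st ; 2-wide
t=1 i2:mul ; no-port MUL/MUL
t=2 i3,i4:mul sll ; 2-wide
t=3 i5:xor ; RAW r1
t=4 i6,i7:st bne ; 2-wide
t=5 i8:mul ; WAW r0
t=6 i9:xor ; tail

CYCLES = 7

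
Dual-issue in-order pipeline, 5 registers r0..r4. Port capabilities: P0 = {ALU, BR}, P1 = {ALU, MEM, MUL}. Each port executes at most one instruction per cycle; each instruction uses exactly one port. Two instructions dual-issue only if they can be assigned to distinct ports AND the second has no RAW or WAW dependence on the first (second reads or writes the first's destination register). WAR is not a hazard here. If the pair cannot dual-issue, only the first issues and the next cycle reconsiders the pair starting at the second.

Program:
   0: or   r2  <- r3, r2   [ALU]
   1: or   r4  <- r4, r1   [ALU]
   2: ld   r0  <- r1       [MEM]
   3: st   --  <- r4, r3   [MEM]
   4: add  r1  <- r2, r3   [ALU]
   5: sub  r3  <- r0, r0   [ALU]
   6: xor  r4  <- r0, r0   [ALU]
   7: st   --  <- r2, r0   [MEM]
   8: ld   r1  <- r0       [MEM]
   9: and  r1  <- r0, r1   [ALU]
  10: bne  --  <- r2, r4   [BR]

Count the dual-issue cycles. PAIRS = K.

[0] i0&i1  or.ALU;or.ALU  -- pair
[1] i2  ld.MEM  -- no-port MEM/MEM
[2] i3&i4  st.MEM;add.ALU  -- pair
[3] i5&i6  sub.ALU;xor.ALU  -- pair
[4] i7  st.MEM  -- no-port MEM/MEM
[5] i8  ld.MEM  -- RAW+WAW r1
[6] i9&i10  and.ALU;bne.BR  -- pair

PAIRS = 4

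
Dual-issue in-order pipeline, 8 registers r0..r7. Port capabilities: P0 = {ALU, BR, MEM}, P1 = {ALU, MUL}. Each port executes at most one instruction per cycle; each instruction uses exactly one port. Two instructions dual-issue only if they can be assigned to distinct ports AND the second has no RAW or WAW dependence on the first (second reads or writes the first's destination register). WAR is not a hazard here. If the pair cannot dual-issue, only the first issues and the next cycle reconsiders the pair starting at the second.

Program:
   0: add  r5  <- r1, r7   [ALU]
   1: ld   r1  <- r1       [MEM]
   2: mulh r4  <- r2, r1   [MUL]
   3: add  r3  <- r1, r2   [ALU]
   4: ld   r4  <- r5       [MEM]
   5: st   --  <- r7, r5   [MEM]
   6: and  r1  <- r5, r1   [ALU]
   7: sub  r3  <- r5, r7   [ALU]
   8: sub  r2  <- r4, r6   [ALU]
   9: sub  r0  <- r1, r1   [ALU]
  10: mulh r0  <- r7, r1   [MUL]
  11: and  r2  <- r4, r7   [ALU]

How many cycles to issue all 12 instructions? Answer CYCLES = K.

CYCLES = 7

  cy0 -> i0/i1 (add.ALU;ld.MEM) pair
  cy1 -> i2/i3 (mulh.MUL;add.ALU) pair
  cy2 -> i4 (ld.MEM) no-port MEM/MEM
  cy3 -> i5/i6 (st.MEM;and.ALU) pair
  cy4 -> i7/i8 (sub.ALU;sub.ALU) pair
  cy5 -> i9 (sub.ALU) WAW r0
  cy6 -> i10/i11 (mulh.MUL;and.ALU) pair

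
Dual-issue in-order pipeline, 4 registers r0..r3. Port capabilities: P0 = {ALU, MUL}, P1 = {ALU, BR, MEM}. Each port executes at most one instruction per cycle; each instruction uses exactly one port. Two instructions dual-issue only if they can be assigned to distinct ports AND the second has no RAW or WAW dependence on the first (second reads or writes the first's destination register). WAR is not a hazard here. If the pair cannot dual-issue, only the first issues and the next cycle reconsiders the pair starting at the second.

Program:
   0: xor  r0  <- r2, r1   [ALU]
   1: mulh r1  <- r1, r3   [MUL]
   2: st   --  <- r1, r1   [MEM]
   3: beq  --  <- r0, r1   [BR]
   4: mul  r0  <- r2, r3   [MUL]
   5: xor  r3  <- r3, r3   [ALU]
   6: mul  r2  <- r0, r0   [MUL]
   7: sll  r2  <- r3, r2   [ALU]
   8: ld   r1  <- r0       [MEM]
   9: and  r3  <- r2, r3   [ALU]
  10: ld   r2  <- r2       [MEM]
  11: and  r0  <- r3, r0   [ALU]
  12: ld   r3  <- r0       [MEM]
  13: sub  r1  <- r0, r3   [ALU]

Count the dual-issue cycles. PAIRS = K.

PAIRS = 5

c0: i0+i1 xor;mulh  dual
c1: i2 st  no-port MEM/BR
c2: i3+i4 beq;mul  dual
c3: i5+i6 xor;mul  dual
c4: i7+i8 sll;ld  dual
c5: i9+i10 and;ld  dual
c6: i11 and  RAW r0
c7: i12 ld  RAW r3
c8: i13 sub  tail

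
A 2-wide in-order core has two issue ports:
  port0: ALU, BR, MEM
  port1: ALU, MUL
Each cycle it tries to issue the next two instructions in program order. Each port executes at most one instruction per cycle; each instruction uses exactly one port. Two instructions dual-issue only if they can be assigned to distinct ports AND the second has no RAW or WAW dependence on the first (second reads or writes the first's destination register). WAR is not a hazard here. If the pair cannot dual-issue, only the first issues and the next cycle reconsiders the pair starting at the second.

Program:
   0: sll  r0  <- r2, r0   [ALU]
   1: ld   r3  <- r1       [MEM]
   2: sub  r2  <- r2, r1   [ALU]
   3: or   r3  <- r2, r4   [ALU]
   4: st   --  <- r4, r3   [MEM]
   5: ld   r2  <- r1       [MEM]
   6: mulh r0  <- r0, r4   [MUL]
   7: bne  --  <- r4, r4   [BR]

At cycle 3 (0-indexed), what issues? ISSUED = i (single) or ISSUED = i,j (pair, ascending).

[0] i0/i1  sll.ALU+ld.MEM  -- 2-wide
[1] i2  sub.ALU  -- RAW r2
[2] i3  or.ALU  -- RAW r3
[3] i4  st.MEM  -- no-port MEM/MEM
[4] i5/i6  ld.MEM+mulh.MUL  -- 2-wide
[5] i7  bne.BR  -- tail

ISSUED = 4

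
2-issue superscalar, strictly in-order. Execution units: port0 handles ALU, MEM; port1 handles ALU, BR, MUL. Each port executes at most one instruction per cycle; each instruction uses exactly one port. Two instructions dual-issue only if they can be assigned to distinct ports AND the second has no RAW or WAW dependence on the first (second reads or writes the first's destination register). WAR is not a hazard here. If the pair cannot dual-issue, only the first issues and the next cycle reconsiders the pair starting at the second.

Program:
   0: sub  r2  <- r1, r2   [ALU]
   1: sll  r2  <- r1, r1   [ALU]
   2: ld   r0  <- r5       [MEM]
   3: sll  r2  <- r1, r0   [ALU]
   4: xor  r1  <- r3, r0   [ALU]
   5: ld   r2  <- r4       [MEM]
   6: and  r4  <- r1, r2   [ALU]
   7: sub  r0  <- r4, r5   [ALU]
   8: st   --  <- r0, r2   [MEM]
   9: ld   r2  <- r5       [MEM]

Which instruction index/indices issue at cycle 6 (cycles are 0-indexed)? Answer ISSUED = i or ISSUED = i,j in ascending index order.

c0: i0 sub  WAW r2
c1: i1&i2 sll;ld  pair
c2: i3&i4 sll;xor  pair
c3: i5 ld  RAW r2
c4: i6 and  RAW r4
c5: i7 sub  RAW r0
c6: i8 st  no-port MEM/MEM
c7: i9 ld  tail

ISSUED = 8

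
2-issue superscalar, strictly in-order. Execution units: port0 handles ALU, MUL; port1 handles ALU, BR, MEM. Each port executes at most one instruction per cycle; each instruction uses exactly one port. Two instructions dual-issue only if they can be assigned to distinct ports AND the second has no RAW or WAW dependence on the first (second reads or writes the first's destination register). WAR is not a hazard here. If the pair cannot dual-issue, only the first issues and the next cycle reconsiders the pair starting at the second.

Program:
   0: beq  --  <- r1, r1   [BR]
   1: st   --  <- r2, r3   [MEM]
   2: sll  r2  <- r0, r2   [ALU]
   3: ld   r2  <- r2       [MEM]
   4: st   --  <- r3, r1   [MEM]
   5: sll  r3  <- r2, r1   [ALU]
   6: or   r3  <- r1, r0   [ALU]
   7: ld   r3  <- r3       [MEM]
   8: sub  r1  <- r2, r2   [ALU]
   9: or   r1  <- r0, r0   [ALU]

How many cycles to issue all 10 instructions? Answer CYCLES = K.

0. beq @i0  | no-port BR/MEM
1. st;sll @i1+i2  | pair
2. ld @i3  | no-port MEM/MEM
3. st;sll @i4+i5  | pair
4. or @i6  | RAW+WAW r3
5. ld;sub @i7+i8  | pair
6. or @i9  | tail

CYCLES = 7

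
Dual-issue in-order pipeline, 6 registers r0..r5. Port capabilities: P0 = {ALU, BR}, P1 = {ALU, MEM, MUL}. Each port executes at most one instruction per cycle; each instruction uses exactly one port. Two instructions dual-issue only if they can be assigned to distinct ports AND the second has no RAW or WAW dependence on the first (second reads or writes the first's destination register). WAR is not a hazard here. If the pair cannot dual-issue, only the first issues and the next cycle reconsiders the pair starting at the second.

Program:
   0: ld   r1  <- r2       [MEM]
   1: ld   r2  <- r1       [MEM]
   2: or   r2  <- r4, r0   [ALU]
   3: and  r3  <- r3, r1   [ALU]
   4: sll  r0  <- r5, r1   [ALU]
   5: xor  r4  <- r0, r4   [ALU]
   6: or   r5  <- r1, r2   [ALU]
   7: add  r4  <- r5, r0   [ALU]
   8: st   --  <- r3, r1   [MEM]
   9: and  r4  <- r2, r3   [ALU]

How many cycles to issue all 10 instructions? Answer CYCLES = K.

  cy0 -> i0 (ld) no-port MEM/MEM
  cy1 -> i1 (ld) WAW r2
  cy2 -> i2+i3 (or/and) dual
  cy3 -> i4 (sll) RAW r0
  cy4 -> i5+i6 (xor/or) dual
  cy5 -> i7+i8 (add/st) dual
  cy6 -> i9 (and) tail

CYCLES = 7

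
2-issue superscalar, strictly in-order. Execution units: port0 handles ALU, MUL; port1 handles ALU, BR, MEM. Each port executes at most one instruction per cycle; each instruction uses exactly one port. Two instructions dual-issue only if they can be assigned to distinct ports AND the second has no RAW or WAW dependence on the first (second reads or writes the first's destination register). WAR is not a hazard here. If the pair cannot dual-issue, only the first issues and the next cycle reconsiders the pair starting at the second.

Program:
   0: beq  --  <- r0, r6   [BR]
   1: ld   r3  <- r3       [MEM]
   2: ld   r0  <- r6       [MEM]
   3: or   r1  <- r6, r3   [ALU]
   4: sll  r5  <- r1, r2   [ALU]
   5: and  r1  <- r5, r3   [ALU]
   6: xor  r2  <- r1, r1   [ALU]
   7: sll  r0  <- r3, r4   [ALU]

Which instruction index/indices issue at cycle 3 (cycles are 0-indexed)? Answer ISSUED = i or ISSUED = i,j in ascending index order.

ISSUED = 4

  cy0 -> i0 (beq.BR) no-port BR/MEM
  cy1 -> i1 (ld.MEM) no-port MEM/MEM
  cy2 -> i2&i3 (ld.MEM/or.ALU) dual
  cy3 -> i4 (sll.ALU) RAW r5
  cy4 -> i5 (and.ALU) RAW r1
  cy5 -> i6&i7 (xor.ALU/sll.ALU) dual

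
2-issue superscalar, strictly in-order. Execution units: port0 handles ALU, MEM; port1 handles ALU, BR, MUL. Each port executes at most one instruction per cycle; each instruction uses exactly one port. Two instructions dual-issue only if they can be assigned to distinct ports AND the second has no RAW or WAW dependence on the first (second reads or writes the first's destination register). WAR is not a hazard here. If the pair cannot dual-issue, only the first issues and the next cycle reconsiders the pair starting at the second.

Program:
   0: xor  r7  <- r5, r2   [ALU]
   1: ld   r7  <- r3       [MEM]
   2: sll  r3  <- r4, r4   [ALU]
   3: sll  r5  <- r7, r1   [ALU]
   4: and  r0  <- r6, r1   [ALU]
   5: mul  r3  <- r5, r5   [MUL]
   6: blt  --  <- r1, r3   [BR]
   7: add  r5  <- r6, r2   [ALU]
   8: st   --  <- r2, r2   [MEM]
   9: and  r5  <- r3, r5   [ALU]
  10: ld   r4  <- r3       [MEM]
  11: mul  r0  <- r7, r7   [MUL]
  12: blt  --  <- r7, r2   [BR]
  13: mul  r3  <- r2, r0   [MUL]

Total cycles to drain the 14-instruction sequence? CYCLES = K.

CYCLES = 9

0. xor.ALU @i0  | WAW r7
1. ld.MEM/sll.ALU @i1/i2  | 2-wide
2. sll.ALU/and.ALU @i3/i4  | 2-wide
3. mul.MUL @i5  | no-port MUL/BR
4. blt.BR/add.ALU @i6/i7  | 2-wide
5. st.MEM/and.ALU @i8/i9  | 2-wide
6. ld.MEM/mul.MUL @i10/i11  | 2-wide
7. blt.BR @i12  | no-port BR/MUL
8. mul.MUL @i13  | tail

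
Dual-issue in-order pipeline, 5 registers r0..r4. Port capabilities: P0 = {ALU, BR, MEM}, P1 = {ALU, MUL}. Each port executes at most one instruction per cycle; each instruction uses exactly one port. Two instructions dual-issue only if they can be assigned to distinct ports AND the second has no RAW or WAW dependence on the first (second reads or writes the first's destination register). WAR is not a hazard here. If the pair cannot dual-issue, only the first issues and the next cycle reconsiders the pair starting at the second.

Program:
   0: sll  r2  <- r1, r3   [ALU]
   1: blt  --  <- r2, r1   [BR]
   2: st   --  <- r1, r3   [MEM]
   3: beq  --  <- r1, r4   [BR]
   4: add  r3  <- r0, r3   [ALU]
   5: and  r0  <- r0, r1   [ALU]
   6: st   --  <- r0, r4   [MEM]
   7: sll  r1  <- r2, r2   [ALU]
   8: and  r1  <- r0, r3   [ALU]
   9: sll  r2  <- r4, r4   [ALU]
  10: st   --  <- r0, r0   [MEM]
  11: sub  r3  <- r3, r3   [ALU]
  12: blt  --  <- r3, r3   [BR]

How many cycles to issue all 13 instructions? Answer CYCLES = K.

0. sll.ALU @i0  | RAW r2
1. blt.BR @i1  | no-port BR/MEM
2. st.MEM @i2  | no-port MEM/BR
3. beq.BR;add.ALU @i3,i4  | dual
4. and.ALU @i5  | RAW r0
5. st.MEM;sll.ALU @i6,i7  | dual
6. and.ALU;sll.ALU @i8,i9  | dual
7. st.MEM;sub.ALU @i10,i11  | dual
8. blt.BR @i12  | tail

CYCLES = 9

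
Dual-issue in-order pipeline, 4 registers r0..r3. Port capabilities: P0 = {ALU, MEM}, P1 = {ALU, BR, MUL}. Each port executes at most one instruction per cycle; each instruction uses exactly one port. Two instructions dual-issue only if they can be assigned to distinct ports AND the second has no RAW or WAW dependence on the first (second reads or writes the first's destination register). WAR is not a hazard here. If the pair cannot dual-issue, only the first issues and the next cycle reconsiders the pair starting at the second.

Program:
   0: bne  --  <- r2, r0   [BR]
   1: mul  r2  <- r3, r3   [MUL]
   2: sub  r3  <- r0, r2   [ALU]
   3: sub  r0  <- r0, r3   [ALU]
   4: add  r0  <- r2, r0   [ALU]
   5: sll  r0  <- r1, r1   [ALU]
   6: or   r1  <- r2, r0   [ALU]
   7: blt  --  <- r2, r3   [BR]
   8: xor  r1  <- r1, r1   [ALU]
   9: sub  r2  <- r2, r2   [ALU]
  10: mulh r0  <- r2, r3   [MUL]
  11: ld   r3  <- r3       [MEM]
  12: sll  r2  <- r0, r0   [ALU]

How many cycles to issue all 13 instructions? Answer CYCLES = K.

CYCLES = 10

t=0 i0:bne ; no-port BR/MUL
t=1 i1:mul ; RAW r2
t=2 i2:sub ; RAW r3
t=3 i3:sub ; RAW+WAW r0
t=4 i4:add ; WAW r0
t=5 i5:sll ; RAW r0
t=6 i6+i7:or;blt ; pair
t=7 i8+i9:xor;sub ; pair
t=8 i10+i11:mulh;ld ; pair
t=9 i12:sll ; tail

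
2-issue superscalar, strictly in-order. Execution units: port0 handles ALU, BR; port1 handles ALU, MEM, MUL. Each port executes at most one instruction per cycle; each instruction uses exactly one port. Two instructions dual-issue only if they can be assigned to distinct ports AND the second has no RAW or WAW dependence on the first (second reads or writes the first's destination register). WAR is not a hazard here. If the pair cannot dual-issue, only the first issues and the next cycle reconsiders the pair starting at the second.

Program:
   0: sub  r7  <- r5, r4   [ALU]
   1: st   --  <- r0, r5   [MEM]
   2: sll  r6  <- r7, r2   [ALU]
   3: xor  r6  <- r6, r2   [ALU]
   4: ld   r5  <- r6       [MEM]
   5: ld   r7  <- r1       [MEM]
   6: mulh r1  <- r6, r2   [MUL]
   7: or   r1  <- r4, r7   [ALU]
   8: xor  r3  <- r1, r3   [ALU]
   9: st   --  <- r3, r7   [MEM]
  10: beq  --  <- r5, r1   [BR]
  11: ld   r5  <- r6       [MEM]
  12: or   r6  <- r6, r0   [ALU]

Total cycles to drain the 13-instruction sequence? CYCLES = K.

CYCLES = 10

#0 head=0: sub+st i0,i1 dual
#1 head=2: sll i2 RAW+WAW r6
#2 head=3: xor i3 RAW r6
#3 head=4: ld i4 no-port MEM/MEM
#4 head=5: ld i5 no-port MEM/MUL
#5 head=6: mulh i6 WAW r1
#6 head=7: or i7 RAW r1
#7 head=8: xor i8 RAW r3
#8 head=9: st+beq i9,i10 dual
#9 head=11: ld+or i11,i12 dual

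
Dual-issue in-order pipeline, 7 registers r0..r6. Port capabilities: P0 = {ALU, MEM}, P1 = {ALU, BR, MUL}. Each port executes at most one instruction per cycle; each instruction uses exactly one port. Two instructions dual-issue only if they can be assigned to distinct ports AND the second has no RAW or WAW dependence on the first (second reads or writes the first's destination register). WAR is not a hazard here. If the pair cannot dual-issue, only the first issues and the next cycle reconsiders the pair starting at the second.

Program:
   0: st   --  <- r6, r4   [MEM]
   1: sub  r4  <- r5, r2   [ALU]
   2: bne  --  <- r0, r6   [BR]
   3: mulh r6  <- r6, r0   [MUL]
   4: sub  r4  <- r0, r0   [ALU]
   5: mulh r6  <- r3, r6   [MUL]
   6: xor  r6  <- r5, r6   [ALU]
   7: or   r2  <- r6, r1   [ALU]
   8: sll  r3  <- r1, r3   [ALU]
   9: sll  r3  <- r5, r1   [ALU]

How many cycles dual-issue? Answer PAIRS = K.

[0] i0+i1  st;sub  -- dual
[1] i2  bne  -- no-port BR/MUL
[2] i3+i4  mulh;sub  -- dual
[3] i5  mulh  -- RAW+WAW r6
[4] i6  xor  -- RAW r6
[5] i7+i8  or;sll  -- dual
[6] i9  sll  -- tail

PAIRS = 3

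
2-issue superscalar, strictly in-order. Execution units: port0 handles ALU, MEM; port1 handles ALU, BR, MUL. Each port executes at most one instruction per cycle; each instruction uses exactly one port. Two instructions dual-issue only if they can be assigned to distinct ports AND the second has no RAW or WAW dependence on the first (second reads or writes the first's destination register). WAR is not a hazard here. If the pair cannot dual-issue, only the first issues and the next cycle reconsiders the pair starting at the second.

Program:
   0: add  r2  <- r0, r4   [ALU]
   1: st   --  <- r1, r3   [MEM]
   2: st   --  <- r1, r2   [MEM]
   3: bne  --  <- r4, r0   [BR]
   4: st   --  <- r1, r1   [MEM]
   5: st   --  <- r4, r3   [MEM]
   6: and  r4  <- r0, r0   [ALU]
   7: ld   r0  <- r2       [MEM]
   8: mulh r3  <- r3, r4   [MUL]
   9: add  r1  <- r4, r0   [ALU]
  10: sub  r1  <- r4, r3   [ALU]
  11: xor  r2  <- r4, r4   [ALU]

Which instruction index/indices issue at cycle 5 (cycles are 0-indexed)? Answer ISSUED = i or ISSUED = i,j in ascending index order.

t=0 i0/i1:add+st ; dual
t=1 i2/i3:st+bne ; dual
t=2 i4:st ; no-port MEM/MEM
t=3 i5/i6:st+and ; dual
t=4 i7/i8:ld+mulh ; dual
t=5 i9:add ; WAW r1
t=6 i10/i11:sub+xor ; dual

ISSUED = 9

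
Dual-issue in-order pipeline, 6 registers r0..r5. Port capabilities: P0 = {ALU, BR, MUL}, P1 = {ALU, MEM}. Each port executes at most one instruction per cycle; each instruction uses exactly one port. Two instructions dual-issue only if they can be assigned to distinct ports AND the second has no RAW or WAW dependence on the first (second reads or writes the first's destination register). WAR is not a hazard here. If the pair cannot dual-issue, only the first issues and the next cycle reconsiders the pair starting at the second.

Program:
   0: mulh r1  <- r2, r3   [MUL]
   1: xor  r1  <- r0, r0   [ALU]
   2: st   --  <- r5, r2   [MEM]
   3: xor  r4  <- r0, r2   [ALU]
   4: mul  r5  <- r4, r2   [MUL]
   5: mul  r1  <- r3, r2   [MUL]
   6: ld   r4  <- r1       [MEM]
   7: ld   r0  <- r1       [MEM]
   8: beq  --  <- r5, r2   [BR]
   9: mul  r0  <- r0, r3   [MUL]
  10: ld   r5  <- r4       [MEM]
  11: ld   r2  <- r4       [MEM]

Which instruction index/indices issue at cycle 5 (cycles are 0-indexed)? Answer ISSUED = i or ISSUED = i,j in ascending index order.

ISSUED = 6

0. mulh @i0  | WAW r1
1. xor st @i1&i2  | dual
2. xor @i3  | RAW r4
3. mul @i4  | no-port MUL/MUL
4. mul @i5  | RAW r1
5. ld @i6  | no-port MEM/MEM
6. ld beq @i7&i8  | dual
7. mul ld @i9&i10  | dual
8. ld @i11  | tail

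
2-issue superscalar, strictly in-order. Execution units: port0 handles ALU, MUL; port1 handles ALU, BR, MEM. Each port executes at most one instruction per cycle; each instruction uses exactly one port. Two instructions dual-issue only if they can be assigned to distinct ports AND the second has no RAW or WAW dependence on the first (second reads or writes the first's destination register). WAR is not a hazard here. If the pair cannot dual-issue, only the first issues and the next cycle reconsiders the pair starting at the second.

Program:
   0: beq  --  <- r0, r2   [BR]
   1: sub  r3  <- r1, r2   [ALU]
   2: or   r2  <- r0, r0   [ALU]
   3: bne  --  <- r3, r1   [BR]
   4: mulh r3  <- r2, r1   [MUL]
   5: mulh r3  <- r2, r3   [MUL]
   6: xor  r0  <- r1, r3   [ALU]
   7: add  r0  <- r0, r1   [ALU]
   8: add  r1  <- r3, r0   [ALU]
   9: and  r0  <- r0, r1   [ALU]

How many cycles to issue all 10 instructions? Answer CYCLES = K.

t=0 i0,i1:beq.BR/sub.ALU ; 2-wide
t=1 i2,i3:or.ALU/bne.BR ; 2-wide
t=2 i4:mulh.MUL ; no-port MUL/MUL
t=3 i5:mulh.MUL ; RAW r3
t=4 i6:xor.ALU ; RAW+WAW r0
t=5 i7:add.ALU ; RAW r0
t=6 i8:add.ALU ; RAW r1
t=7 i9:and.ALU ; tail

CYCLES = 8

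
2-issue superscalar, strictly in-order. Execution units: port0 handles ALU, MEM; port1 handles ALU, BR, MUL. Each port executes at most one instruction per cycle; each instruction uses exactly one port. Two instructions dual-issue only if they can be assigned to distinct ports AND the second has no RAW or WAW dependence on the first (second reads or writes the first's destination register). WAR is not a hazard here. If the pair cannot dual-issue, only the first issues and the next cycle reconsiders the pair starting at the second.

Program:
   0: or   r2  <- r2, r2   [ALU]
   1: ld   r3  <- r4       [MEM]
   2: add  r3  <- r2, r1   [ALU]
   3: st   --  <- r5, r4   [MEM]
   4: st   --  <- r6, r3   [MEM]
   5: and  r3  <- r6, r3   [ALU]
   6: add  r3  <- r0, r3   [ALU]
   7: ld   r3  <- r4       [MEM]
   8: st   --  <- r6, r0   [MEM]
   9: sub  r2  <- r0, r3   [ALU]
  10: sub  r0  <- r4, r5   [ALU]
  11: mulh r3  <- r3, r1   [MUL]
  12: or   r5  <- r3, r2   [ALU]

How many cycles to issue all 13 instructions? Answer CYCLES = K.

[0] i0&i1  or.ALU ld.MEM  -- dual
[1] i2&i3  add.ALU st.MEM  -- dual
[2] i4&i5  st.MEM and.ALU  -- dual
[3] i6  add.ALU  -- WAW r3
[4] i7  ld.MEM  -- no-port MEM/MEM
[5] i8&i9  st.MEM sub.ALU  -- dual
[6] i10&i11  sub.ALU mulh.MUL  -- dual
[7] i12  or.ALU  -- tail

CYCLES = 8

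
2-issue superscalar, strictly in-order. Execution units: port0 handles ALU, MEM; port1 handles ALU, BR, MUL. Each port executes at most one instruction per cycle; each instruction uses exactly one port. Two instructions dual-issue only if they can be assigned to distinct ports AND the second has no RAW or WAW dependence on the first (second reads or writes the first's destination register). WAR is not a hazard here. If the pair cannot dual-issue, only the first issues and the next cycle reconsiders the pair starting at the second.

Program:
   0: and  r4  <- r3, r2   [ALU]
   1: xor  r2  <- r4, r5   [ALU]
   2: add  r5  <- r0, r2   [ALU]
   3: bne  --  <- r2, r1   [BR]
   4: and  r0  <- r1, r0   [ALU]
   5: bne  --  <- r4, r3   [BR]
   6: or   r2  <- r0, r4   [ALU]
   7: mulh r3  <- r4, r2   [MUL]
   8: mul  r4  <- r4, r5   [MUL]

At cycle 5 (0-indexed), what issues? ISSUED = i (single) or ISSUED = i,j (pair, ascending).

  cy0 -> i0 (and.ALU) RAW r4
  cy1 -> i1 (xor.ALU) RAW r2
  cy2 -> i2/i3 (add.ALU bne.BR) dual
  cy3 -> i4/i5 (and.ALU bne.BR) dual
  cy4 -> i6 (or.ALU) RAW r2
  cy5 -> i7 (mulh.MUL) no-port MUL/MUL
  cy6 -> i8 (mul.MUL) tail

ISSUED = 7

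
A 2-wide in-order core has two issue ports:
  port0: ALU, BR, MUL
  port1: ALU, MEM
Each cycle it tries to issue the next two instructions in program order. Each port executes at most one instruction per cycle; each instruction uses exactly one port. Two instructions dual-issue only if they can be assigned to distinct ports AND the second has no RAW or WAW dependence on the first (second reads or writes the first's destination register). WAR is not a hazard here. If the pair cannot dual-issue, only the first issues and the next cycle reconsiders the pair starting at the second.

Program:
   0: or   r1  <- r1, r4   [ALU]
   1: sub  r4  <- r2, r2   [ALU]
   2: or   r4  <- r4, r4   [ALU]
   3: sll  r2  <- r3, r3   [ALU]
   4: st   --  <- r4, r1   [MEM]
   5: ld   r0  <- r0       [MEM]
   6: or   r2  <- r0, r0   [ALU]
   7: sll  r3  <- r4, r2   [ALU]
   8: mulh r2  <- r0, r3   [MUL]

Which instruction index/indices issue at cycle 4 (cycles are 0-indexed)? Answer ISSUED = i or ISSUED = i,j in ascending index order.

ISSUED = 6

0. or.ALU+sub.ALU @i0/i1  | dual
1. or.ALU+sll.ALU @i2/i3  | dual
2. st.MEM @i4  | no-port MEM/MEM
3. ld.MEM @i5  | RAW r0
4. or.ALU @i6  | RAW r2
5. sll.ALU @i7  | RAW r3
6. mulh.MUL @i8  | tail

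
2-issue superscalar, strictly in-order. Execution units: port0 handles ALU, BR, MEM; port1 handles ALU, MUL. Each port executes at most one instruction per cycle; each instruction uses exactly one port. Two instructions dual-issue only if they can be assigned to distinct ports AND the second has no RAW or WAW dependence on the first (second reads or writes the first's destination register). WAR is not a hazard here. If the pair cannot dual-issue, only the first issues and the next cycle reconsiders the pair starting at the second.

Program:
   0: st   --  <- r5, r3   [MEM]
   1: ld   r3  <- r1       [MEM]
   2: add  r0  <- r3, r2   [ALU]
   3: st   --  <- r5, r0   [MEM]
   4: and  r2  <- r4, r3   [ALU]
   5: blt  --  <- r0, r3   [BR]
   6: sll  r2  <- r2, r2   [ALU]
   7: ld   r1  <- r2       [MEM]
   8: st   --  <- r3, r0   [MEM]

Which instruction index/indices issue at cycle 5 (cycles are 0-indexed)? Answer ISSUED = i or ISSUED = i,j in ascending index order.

ISSUED = 7

c0: i0 st.MEM  no-port MEM/MEM
c1: i1 ld.MEM  RAW r3
c2: i2 add.ALU  RAW r0
c3: i3,i4 st.MEM+and.ALU  2-wide
c4: i5,i6 blt.BR+sll.ALU  2-wide
c5: i7 ld.MEM  no-port MEM/MEM
c6: i8 st.MEM  tail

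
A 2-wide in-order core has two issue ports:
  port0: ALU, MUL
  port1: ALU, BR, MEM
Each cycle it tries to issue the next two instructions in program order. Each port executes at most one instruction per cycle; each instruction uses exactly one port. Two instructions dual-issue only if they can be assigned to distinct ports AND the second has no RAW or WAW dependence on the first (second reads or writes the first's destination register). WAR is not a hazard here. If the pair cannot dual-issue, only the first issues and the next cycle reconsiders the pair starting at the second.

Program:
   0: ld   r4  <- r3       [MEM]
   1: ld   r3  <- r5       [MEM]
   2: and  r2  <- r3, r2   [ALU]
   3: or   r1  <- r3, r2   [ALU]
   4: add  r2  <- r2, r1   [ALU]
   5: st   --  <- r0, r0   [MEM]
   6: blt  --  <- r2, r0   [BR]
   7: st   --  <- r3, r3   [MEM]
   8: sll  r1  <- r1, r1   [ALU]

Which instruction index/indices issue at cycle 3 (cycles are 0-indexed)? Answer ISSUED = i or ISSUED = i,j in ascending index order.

0. ld @i0  | no-port MEM/MEM
1. ld @i1  | RAW r3
2. and @i2  | RAW r2
3. or @i3  | RAW r1
4. add/st @i4/i5  | dual
5. blt @i6  | no-port BR/MEM
6. st/sll @i7/i8  | dual

ISSUED = 3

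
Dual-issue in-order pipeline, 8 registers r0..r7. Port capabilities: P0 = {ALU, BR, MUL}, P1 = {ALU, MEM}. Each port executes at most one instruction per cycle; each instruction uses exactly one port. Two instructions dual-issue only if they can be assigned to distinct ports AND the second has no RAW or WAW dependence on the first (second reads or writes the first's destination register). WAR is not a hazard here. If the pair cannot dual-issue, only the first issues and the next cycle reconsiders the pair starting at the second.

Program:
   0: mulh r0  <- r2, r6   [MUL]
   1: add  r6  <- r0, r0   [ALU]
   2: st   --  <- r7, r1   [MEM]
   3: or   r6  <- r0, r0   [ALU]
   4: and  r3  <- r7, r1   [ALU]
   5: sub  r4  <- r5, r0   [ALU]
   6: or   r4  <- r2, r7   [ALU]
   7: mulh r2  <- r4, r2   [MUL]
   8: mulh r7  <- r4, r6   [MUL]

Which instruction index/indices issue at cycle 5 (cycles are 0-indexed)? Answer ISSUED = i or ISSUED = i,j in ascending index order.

ISSUED = 7

0. mulh @i0  | RAW r0
1. add;st @i1&i2  | 2-wide
2. or;and @i3&i4  | 2-wide
3. sub @i5  | WAW r4
4. or @i6  | RAW r4
5. mulh @i7  | no-port MUL/MUL
6. mulh @i8  | tail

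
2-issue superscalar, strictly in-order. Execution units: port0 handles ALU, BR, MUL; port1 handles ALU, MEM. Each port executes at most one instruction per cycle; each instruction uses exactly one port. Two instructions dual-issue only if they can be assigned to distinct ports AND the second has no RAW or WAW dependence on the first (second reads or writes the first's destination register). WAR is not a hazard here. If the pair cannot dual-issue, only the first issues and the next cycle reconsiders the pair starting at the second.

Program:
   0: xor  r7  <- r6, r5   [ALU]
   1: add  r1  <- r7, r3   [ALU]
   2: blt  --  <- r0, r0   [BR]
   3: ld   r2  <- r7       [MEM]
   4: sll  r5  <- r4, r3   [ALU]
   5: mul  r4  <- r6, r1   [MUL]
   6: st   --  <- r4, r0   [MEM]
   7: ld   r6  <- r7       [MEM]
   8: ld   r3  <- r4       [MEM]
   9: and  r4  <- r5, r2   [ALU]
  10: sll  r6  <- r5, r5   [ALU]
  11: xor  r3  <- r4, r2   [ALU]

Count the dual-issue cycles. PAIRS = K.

c0: i0 xor  RAW r7
c1: i1,i2 add/blt  2-wide
c2: i3,i4 ld/sll  2-wide
c3: i5 mul  RAW r4
c4: i6 st  no-port MEM/MEM
c5: i7 ld  no-port MEM/MEM
c6: i8,i9 ld/and  2-wide
c7: i10,i11 sll/xor  2-wide

PAIRS = 4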